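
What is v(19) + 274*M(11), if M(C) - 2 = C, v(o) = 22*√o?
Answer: 3562 + 22*√19 ≈ 3657.9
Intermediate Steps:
M(C) = 2 + C
v(19) + 274*M(11) = 22*√19 + 274*(2 + 11) = 22*√19 + 274*13 = 22*√19 + 3562 = 3562 + 22*√19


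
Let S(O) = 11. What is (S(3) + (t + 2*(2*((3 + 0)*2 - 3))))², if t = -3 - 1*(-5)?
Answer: 625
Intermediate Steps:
t = 2 (t = -3 + 5 = 2)
(S(3) + (t + 2*(2*((3 + 0)*2 - 3))))² = (11 + (2 + 2*(2*((3 + 0)*2 - 3))))² = (11 + (2 + 2*(2*(3*2 - 3))))² = (11 + (2 + 2*(2*(6 - 3))))² = (11 + (2 + 2*(2*3)))² = (11 + (2 + 2*6))² = (11 + (2 + 12))² = (11 + 14)² = 25² = 625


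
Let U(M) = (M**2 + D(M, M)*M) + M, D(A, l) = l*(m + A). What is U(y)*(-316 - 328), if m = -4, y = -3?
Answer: 36708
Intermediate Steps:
D(A, l) = l*(-4 + A)
U(M) = M + M**2 + M**2*(-4 + M) (U(M) = (M**2 + (M*(-4 + M))*M) + M = (M**2 + M**2*(-4 + M)) + M = M + M**2 + M**2*(-4 + M))
U(y)*(-316 - 328) = (-3*(1 - 3 - 3*(-4 - 3)))*(-316 - 328) = -3*(1 - 3 - 3*(-7))*(-644) = -3*(1 - 3 + 21)*(-644) = -3*19*(-644) = -57*(-644) = 36708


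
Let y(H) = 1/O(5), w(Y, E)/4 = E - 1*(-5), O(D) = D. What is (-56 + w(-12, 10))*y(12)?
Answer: 4/5 ≈ 0.80000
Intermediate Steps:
w(Y, E) = 20 + 4*E (w(Y, E) = 4*(E - 1*(-5)) = 4*(E + 5) = 4*(5 + E) = 20 + 4*E)
y(H) = 1/5
(-56 + w(-12, 10))*y(12) = (-56 + (20 + 4*10))*(1/5) = (-56 + (20 + 40))*(1/5) = (-56 + 60)*(1/5) = 4*(1/5) = 4/5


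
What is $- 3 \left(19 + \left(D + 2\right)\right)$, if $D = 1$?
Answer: $-66$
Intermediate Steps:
$- 3 \left(19 + \left(D + 2\right)\right) = - 3 \left(19 + \left(1 + 2\right)\right) = - 3 \left(19 + 3\right) = \left(-3\right) 22 = -66$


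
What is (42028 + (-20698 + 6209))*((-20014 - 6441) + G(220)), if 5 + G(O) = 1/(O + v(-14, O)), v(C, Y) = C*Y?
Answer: -2084030375939/2860 ≈ -7.2868e+8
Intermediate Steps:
G(O) = -5 - 1/(13*O) (G(O) = -5 + 1/(O - 14*O) = -5 + 1/(-13*O) = -5 - 1/(13*O))
(42028 + (-20698 + 6209))*((-20014 - 6441) + G(220)) = (42028 + (-20698 + 6209))*((-20014 - 6441) + (-5 - 1/13/220)) = (42028 - 14489)*(-26455 + (-5 - 1/13*1/220)) = 27539*(-26455 + (-5 - 1/2860)) = 27539*(-26455 - 14301/2860) = 27539*(-75675601/2860) = -2084030375939/2860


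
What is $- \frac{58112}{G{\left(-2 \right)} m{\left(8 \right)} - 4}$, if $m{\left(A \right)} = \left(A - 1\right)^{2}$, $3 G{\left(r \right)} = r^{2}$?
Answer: $- \frac{21792}{23} \approx -947.48$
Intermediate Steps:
$G{\left(r \right)} = \frac{r^{2}}{3}$
$m{\left(A \right)} = \left(-1 + A\right)^{2}$
$- \frac{58112}{G{\left(-2 \right)} m{\left(8 \right)} - 4} = - \frac{58112}{\frac{\left(-2\right)^{2}}{3} \left(-1 + 8\right)^{2} - 4} = - \frac{58112}{\frac{1}{3} \cdot 4 \cdot 7^{2} - 4} = - \frac{58112}{\frac{4}{3} \cdot 49 - 4} = - \frac{58112}{\frac{196}{3} - 4} = - \frac{58112}{\frac{184}{3}} = \left(-58112\right) \frac{3}{184} = - \frac{21792}{23}$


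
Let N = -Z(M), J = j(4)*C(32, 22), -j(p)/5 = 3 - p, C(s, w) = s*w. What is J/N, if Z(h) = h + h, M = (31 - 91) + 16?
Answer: 40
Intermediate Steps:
M = -44 (M = -60 + 16 = -44)
j(p) = -15 + 5*p (j(p) = -5*(3 - p) = -15 + 5*p)
Z(h) = 2*h
J = 3520 (J = (-15 + 5*4)*(32*22) = (-15 + 20)*704 = 5*704 = 3520)
N = 88 (N = -2*(-44) = -1*(-88) = 88)
J/N = 3520/88 = 3520*(1/88) = 40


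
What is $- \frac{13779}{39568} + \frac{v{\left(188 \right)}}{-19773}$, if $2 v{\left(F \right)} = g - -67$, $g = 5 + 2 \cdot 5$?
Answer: $- \frac{274074455}{782378064} \approx -0.35031$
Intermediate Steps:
$g = 15$ ($g = 5 + 10 = 15$)
$v{\left(F \right)} = 41$ ($v{\left(F \right)} = \frac{15 - -67}{2} = \frac{15 + 67}{2} = \frac{1}{2} \cdot 82 = 41$)
$- \frac{13779}{39568} + \frac{v{\left(188 \right)}}{-19773} = - \frac{13779}{39568} + \frac{41}{-19773} = \left(-13779\right) \frac{1}{39568} + 41 \left(- \frac{1}{19773}\right) = - \frac{13779}{39568} - \frac{41}{19773} = - \frac{274074455}{782378064}$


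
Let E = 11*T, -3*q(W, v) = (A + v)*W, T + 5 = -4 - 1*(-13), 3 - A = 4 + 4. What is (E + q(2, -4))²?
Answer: 2500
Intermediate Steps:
A = -5 (A = 3 - (4 + 4) = 3 - 1*8 = 3 - 8 = -5)
T = 4 (T = -5 + (-4 - 1*(-13)) = -5 + (-4 + 13) = -5 + 9 = 4)
q(W, v) = -W*(-5 + v)/3 (q(W, v) = -(-5 + v)*W/3 = -W*(-5 + v)/3)
E = 44 (E = 11*4 = 44)
(E + q(2, -4))² = (44 + (⅓)*2*(5 - 1*(-4)))² = (44 + (⅓)*2*(5 + 4))² = (44 + (⅓)*2*9)² = (44 + 6)² = 50² = 2500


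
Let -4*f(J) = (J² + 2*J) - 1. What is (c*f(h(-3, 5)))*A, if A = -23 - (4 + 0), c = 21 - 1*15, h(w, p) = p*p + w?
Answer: 42687/2 ≈ 21344.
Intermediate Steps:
h(w, p) = w + p² (h(w, p) = p² + w = w + p²)
f(J) = ¼ - J/2 - J²/4 (f(J) = -((J² + 2*J) - 1)/4 = -(-1 + J² + 2*J)/4 = ¼ - J/2 - J²/4)
c = 6 (c = 21 - 15 = 6)
A = -27 (A = -23 - 1*4 = -23 - 4 = -27)
(c*f(h(-3, 5)))*A = (6*(¼ - (-3 + 5²)/2 - (-3 + 5²)²/4))*(-27) = (6*(¼ - (-3 + 25)/2 - (-3 + 25)²/4))*(-27) = (6*(¼ - ½*22 - ¼*22²))*(-27) = (6*(¼ - 11 - ¼*484))*(-27) = (6*(¼ - 11 - 121))*(-27) = (6*(-527/4))*(-27) = -1581/2*(-27) = 42687/2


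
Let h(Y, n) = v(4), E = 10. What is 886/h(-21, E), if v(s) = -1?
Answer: -886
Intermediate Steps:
h(Y, n) = -1
886/h(-21, E) = 886/(-1) = 886*(-1) = -886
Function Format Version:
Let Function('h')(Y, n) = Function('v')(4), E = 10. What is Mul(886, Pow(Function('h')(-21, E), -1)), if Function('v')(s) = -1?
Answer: -886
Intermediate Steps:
Function('h')(Y, n) = -1
Mul(886, Pow(Function('h')(-21, E), -1)) = Mul(886, Pow(-1, -1)) = Mul(886, -1) = -886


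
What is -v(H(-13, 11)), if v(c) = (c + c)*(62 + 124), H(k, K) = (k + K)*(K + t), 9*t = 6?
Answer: 8680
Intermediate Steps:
t = 2/3 (t = (1/9)*6 = 2/3 ≈ 0.66667)
H(k, K) = (2/3 + K)*(K + k) (H(k, K) = (k + K)*(K + 2/3) = (K + k)*(2/3 + K) = (2/3 + K)*(K + k))
v(c) = 372*c (v(c) = (2*c)*186 = 372*c)
-v(H(-13, 11)) = -372*(11**2 + (2/3)*11 + (2/3)*(-13) + 11*(-13)) = -372*(121 + 22/3 - 26/3 - 143) = -372*(-70)/3 = -1*(-8680) = 8680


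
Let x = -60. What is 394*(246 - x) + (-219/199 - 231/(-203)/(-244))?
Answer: 169767505725/1408124 ≈ 1.2056e+5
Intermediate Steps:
394*(246 - x) + (-219/199 - 231/(-203)/(-244)) = 394*(246 - 1*(-60)) + (-219/199 - 231/(-203)/(-244)) = 394*(246 + 60) + (-219*1/199 - 231*(-1/203)*(-1/244)) = 394*306 + (-219/199 + (33/29)*(-1/244)) = 120564 + (-219/199 - 33/7076) = 120564 - 1556211/1408124 = 169767505725/1408124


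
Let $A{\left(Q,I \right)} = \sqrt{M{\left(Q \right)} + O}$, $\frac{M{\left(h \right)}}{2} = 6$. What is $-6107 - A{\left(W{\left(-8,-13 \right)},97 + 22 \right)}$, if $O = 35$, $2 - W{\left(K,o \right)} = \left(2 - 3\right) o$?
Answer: $-6107 - \sqrt{47} \approx -6113.9$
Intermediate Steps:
$W{\left(K,o \right)} = 2 + o$ ($W{\left(K,o \right)} = 2 - \left(2 - 3\right) o = 2 - - o = 2 + o$)
$M{\left(h \right)} = 12$ ($M{\left(h \right)} = 2 \cdot 6 = 12$)
$A{\left(Q,I \right)} = \sqrt{47}$ ($A{\left(Q,I \right)} = \sqrt{12 + 35} = \sqrt{47}$)
$-6107 - A{\left(W{\left(-8,-13 \right)},97 + 22 \right)} = -6107 - \sqrt{47}$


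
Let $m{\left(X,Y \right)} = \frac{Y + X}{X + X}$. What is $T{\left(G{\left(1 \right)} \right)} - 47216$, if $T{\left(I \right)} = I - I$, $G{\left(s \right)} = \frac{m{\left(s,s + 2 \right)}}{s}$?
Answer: $-47216$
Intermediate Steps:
$m{\left(X,Y \right)} = \frac{X + Y}{2 X}$
$G{\left(s \right)} = \frac{2 + 2 s}{2 s^{2}}$ ($G{\left(s \right)} = \frac{\frac{1}{2} \frac{1}{s} \left(s + \left(s + 2\right)\right)}{s} = \frac{\frac{1}{2} \frac{1}{s} \left(s + \left(2 + s\right)\right)}{s} = \frac{\frac{1}{2} \frac{1}{s} \left(2 + 2 s\right)}{s} = \frac{2 + 2 s}{2 s^{2}}$)
$T{\left(I \right)} = 0$
$T{\left(G{\left(1 \right)} \right)} - 47216 = 0 - 47216 = -47216$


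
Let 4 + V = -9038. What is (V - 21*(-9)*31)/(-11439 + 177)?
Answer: 1061/3754 ≈ 0.28263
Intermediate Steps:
V = -9042 (V = -4 - 9038 = -9042)
(V - 21*(-9)*31)/(-11439 + 177) = (-9042 - 21*(-9)*31)/(-11439 + 177) = (-9042 + 189*31)/(-11262) = (-9042 + 5859)*(-1/11262) = -3183*(-1/11262) = 1061/3754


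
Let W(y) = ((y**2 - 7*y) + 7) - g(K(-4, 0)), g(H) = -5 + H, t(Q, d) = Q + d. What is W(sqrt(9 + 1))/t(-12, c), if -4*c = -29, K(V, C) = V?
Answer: -104/19 + 28*sqrt(10)/19 ≈ -0.81349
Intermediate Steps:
c = 29/4 (c = -1/4*(-29) = 29/4 ≈ 7.2500)
W(y) = 16 + y**2 - 7*y (W(y) = ((y**2 - 7*y) + 7) - (-5 - 4) = (7 + y**2 - 7*y) - 1*(-9) = (7 + y**2 - 7*y) + 9 = 16 + y**2 - 7*y)
W(sqrt(9 + 1))/t(-12, c) = (16 + (sqrt(9 + 1))**2 - 7*sqrt(9 + 1))/(-12 + 29/4) = (16 + (sqrt(10))**2 - 7*sqrt(10))/(-19/4) = (16 + 10 - 7*sqrt(10))*(-4/19) = (26 - 7*sqrt(10))*(-4/19) = -104/19 + 28*sqrt(10)/19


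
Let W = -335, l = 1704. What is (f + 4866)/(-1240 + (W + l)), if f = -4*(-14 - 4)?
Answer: 1646/43 ≈ 38.279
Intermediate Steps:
f = 72 (f = -4*(-18) = 72)
(f + 4866)/(-1240 + (W + l)) = (72 + 4866)/(-1240 + (-335 + 1704)) = 4938/(-1240 + 1369) = 4938/129 = 4938*(1/129) = 1646/43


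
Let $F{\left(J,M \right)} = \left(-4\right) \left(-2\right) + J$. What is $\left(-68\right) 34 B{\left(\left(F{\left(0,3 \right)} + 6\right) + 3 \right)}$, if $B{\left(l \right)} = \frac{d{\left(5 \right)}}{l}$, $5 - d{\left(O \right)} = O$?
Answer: $0$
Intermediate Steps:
$F{\left(J,M \right)} = 8 + J$
$d{\left(O \right)} = 5 - O$
$B{\left(l \right)} = 0$ ($B{\left(l \right)} = \frac{5 - 5}{l} = \frac{0}{l} = 0$)
$\left(-68\right) 34 B{\left(\left(F{\left(0,3 \right)} + 6\right) + 3 \right)} = \left(-68\right) 34 \cdot 0 = \left(-2312\right) 0 = 0$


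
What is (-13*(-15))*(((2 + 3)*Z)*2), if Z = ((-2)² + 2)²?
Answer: 70200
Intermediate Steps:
Z = 36 (Z = (4 + 2)² = 6² = 36)
(-13*(-15))*(((2 + 3)*Z)*2) = (-13*(-15))*(((2 + 3)*36)*2) = 195*((5*36)*2) = 195*(180*2) = 195*360 = 70200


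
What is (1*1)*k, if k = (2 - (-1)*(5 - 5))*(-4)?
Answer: -8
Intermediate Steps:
k = -8 (k = (2 - (-1)*0)*(-4) = (2 - 1*0)*(-4) = (2 + 0)*(-4) = 2*(-4) = -8)
(1*1)*k = (1*1)*(-8) = 1*(-8) = -8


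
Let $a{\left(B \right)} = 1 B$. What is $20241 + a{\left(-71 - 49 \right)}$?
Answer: $20121$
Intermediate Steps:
$a{\left(B \right)} = B$
$20241 + a{\left(-71 - 49 \right)} = 20241 - 120 = 20121$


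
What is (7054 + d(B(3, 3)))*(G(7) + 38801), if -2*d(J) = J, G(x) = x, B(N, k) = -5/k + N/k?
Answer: 273764568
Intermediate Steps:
d(J) = -J/2
(7054 + d(B(3, 3)))*(G(7) + 38801) = (7054 - (-5 + 3)/(2*3))*(7 + 38801) = (7054 - (-2)/6)*38808 = (7054 - ½*(-⅔))*38808 = (7054 + ⅓)*38808 = (21163/3)*38808 = 273764568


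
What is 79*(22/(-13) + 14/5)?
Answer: 5688/65 ≈ 87.508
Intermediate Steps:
79*(22/(-13) + 14/5) = 79*(22*(-1/13) + 14*(⅕)) = 79*(-22/13 + 14/5) = 79*(72/65) = 5688/65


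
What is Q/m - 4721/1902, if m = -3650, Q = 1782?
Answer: -10310507/3471150 ≈ -2.9703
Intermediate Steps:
Q/m - 4721/1902 = 1782/(-3650) - 4721/1902 = 1782*(-1/3650) - 4721*1/1902 = -891/1825 - 4721/1902 = -10310507/3471150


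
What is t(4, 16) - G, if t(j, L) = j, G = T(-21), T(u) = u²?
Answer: -437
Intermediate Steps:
G = 441 (G = (-21)² = 441)
t(4, 16) - G = 4 - 1*441 = 4 - 441 = -437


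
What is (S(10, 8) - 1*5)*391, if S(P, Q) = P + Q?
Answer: 5083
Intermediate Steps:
(S(10, 8) - 1*5)*391 = ((10 + 8) - 1*5)*391 = (18 - 5)*391 = 13*391 = 5083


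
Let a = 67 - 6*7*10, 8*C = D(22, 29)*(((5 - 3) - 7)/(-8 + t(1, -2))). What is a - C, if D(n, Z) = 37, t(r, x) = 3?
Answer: -2861/8 ≈ -357.63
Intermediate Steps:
C = 37/8 (C = (37*(((5 - 3) - 7)/(-8 + 3)))/8 = (37*((2 - 7)/(-5)))/8 = (37*(-5*(-⅕)))/8 = (37*1)/8 = (⅛)*37 = 37/8 ≈ 4.6250)
a = -353 (a = 67 - 42*10 = 67 - 420 = -353)
a - C = -353 - 1*37/8 = -353 - 37/8 = -2861/8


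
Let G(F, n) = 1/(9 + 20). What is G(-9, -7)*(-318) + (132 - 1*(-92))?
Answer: 6178/29 ≈ 213.03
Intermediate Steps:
G(F, n) = 1/29
G(-9, -7)*(-318) + (132 - 1*(-92)) = (1/29)*(-318) + (132 - 1*(-92)) = -318/29 + (132 + 92) = -318/29 + 224 = 6178/29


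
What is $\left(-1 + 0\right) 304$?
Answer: $-304$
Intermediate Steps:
$\left(-1 + 0\right) 304 = \left(-1\right) 304 = -304$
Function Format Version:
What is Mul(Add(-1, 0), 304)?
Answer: -304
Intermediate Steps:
Mul(Add(-1, 0), 304) = Mul(-1, 304) = -304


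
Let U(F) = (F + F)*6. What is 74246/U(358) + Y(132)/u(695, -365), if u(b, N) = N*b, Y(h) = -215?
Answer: 1883527769/108978780 ≈ 17.283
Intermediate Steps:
U(F) = 12*F (U(F) = (2*F)*6 = 12*F)
74246/U(358) + Y(132)/u(695, -365) = 74246/((12*358)) - 215/((-365*695)) = 74246/4296 - 215/(-253675) = 74246*(1/4296) - 215*(-1/253675) = 37123/2148 + 43/50735 = 1883527769/108978780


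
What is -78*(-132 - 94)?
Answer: 17628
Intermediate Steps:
-78*(-132 - 94) = -78*(-226) = 17628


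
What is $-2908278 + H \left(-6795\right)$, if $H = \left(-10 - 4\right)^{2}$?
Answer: $-4240098$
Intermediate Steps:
$H = 196$ ($H = \left(-14\right)^{2} = 196$)
$-2908278 + H \left(-6795\right) = -2908278 + 196 \left(-6795\right) = -2908278 - 1331820 = -4240098$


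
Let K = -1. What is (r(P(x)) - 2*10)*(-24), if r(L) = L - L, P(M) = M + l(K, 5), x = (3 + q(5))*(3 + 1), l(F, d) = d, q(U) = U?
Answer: 480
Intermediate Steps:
x = 32 (x = (3 + 5)*(3 + 1) = 8*4 = 32)
P(M) = 5 + M (P(M) = M + 5 = 5 + M)
r(L) = 0
(r(P(x)) - 2*10)*(-24) = (0 - 2*10)*(-24) = (0 - 20)*(-24) = -20*(-24) = 480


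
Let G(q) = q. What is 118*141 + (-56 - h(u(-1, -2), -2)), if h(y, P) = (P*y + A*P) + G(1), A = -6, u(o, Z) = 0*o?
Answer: 16569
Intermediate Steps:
u(o, Z) = 0
h(y, P) = 1 - 6*P + P*y (h(y, P) = (P*y - 6*P) + 1 = (-6*P + P*y) + 1 = 1 - 6*P + P*y)
118*141 + (-56 - h(u(-1, -2), -2)) = 118*141 + (-56 - (1 - 6*(-2) - 2*0)) = 16638 + (-56 - (1 + 12 + 0)) = 16638 + (-56 - 1*13) = 16638 + (-56 - 13) = 16638 - 69 = 16569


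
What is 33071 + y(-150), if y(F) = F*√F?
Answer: 33071 - 750*I*√6 ≈ 33071.0 - 1837.1*I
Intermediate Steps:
y(F) = F^(3/2)
33071 + y(-150) = 33071 + (-150)^(3/2) = 33071 - 750*I*√6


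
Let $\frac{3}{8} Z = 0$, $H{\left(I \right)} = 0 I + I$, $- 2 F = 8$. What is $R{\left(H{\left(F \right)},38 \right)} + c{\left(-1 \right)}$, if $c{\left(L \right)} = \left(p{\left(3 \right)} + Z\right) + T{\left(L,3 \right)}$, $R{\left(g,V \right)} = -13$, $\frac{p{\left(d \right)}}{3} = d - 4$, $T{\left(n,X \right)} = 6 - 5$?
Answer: $-15$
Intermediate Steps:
$F = -4$ ($F = \left(- \frac{1}{2}\right) 8 = -4$)
$T{\left(n,X \right)} = 1$
$H{\left(I \right)} = I$ ($H{\left(I \right)} = 0 + I = I$)
$p{\left(d \right)} = -12 + 3 d$ ($p{\left(d \right)} = 3 \left(d - 4\right) = 3 \left(-4 + d\right) = -12 + 3 d$)
$Z = 0$ ($Z = \frac{8}{3} \cdot 0 = 0$)
$c{\left(L \right)} = -2$ ($c{\left(L \right)} = \left(\left(-12 + 3 \cdot 3\right) + 0\right) + 1 = \left(\left(-12 + 9\right) + 0\right) + 1 = \left(-3 + 0\right) + 1 = -3 + 1 = -2$)
$R{\left(H{\left(F \right)},38 \right)} + c{\left(-1 \right)} = -13 - 2 = -15$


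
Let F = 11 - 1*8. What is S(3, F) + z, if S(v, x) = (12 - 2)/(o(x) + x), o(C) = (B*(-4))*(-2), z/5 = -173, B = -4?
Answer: -25095/29 ≈ -865.34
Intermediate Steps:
F = 3 (F = 11 - 8 = 3)
z = -865 (z = 5*(-173) = -865)
o(C) = -32 (o(C) = -4*(-4)*(-2) = 16*(-2) = -32)
S(v, x) = 10/(-32 + x) (S(v, x) = (12 - 2)/(-32 + x) = 10/(-32 + x))
S(3, F) + z = 10/(-32 + 3) - 865 = 10/(-29) - 865 = 10*(-1/29) - 865 = -10/29 - 865 = -25095/29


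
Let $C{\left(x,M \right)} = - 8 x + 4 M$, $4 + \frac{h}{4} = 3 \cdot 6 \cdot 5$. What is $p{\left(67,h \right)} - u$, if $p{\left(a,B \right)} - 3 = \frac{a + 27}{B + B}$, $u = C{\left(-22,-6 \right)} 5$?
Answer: $- \frac{260361}{344} \approx -756.86$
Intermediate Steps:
$h = 344$ ($h = -16 + 4 \cdot 3 \cdot 6 \cdot 5 = -16 + 4 \cdot 18 \cdot 5 = -16 + 4 \cdot 90 = -16 + 360 = 344$)
$u = 760$ ($u = \left(\left(-8\right) \left(-22\right) + 4 \left(-6\right)\right) 5 = \left(176 - 24\right) 5 = 152 \cdot 5 = 760$)
$p{\left(a,B \right)} = 3 + \frac{27 + a}{2 B}$ ($p{\left(a,B \right)} = 3 + \frac{a + 27}{B + B} = 3 + \frac{27 + a}{2 B}$)
$p{\left(67,h \right)} - u = \frac{27 + 67 + 6 \cdot 344}{2 \cdot 344} - 760 = \frac{1}{2} \cdot \frac{1}{344} \left(27 + 67 + 2064\right) - 760 = \frac{1}{2} \cdot \frac{1}{344} \cdot 2158 - 760 = \frac{1079}{344} - 760 = - \frac{260361}{344}$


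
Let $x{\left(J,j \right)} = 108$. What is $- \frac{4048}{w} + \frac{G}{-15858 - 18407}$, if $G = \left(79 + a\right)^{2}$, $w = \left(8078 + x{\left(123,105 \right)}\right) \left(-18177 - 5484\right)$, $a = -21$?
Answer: $- \frac{29610495892}{301670533395} \approx -0.098155$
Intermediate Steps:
$w = -193688946$ ($w = \left(8078 + 108\right) \left(-18177 - 5484\right) = 8186 \left(-23661\right) = -193688946$)
$G = 3364$ ($G = \left(79 - 21\right)^{2} = 58^{2} = 3364$)
$- \frac{4048}{w} + \frac{G}{-15858 - 18407} = - \frac{4048}{-193688946} + \frac{3364}{-15858 - 18407} = \left(-4048\right) \left(- \frac{1}{193688946}\right) + \frac{3364}{-34265} = \frac{184}{8804043} + 3364 \left(- \frac{1}{34265}\right) = \frac{184}{8804043} - \frac{3364}{34265} = - \frac{29610495892}{301670533395}$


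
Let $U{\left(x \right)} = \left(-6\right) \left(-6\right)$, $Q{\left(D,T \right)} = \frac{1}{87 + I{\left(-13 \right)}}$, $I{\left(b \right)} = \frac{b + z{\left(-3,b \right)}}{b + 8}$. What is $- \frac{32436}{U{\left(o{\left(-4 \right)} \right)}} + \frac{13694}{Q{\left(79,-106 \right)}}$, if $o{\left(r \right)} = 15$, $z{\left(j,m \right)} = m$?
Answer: $\frac{6308429}{5} \approx 1.2617 \cdot 10^{6}$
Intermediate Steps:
$I{\left(b \right)} = \frac{2 b}{8 + b}$ ($I{\left(b \right)} = \frac{b + b}{b + 8} = \frac{2 b}{8 + b}$)
$Q{\left(D,T \right)} = \frac{5}{461}$ ($Q{\left(D,T \right)} = \frac{1}{87 + 2 \left(-13\right) \frac{1}{8 - 13}} = \frac{1}{87 + 2 \left(-13\right) \frac{1}{-5}} = \frac{1}{87 + 2 \left(-13\right) \left(- \frac{1}{5}\right)} = \frac{1}{87 + \frac{26}{5}} = \frac{1}{\frac{461}{5}} = \frac{5}{461}$)
$U{\left(x \right)} = 36$
$- \frac{32436}{U{\left(o{\left(-4 \right)} \right)}} + \frac{13694}{Q{\left(79,-106 \right)}} = - \frac{32436}{36} + \frac{13694}{\frac{5}{461}} = \left(-32436\right) \frac{1}{36} + 13694 \cdot \frac{461}{5} = -901 + \frac{6312934}{5} = \frac{6308429}{5}$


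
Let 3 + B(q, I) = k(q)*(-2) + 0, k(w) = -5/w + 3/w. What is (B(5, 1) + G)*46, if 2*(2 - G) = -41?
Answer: 4669/5 ≈ 933.80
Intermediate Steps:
G = 45/2 (G = 2 - ½*(-41) = 2 + 41/2 = 45/2 ≈ 22.500)
k(w) = -2/w
B(q, I) = -3 + 4/q (B(q, I) = -3 + (-2/q*(-2) + 0) = -3 + (4/q + 0) = -3 + 4/q)
(B(5, 1) + G)*46 = ((-3 + 4/5) + 45/2)*46 = ((-3 + 4*(⅕)) + 45/2)*46 = ((-3 + ⅘) + 45/2)*46 = (-11/5 + 45/2)*46 = (203/10)*46 = 4669/5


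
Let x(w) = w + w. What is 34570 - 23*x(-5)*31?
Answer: 41700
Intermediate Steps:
x(w) = 2*w
34570 - 23*x(-5)*31 = 34570 - 46*(-5)*31 = 34570 - 23*(-10)*31 = 34570 + 230*31 = 34570 + 7130 = 41700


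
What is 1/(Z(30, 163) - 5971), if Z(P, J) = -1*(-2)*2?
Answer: -1/5967 ≈ -0.00016759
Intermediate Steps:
Z(P, J) = 4 (Z(P, J) = 2*2 = 4)
1/(Z(30, 163) - 5971) = 1/(4 - 5971) = 1/(-5967) = -1/5967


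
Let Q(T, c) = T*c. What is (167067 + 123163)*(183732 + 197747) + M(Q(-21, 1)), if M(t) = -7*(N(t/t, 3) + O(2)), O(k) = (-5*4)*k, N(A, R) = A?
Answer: 110716650443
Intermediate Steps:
O(k) = -20*k
M(t) = 273 (M(t) = -7*(t/t - 20*2) = -7*(1 - 40) = -7*(-39) = 273)
(167067 + 123163)*(183732 + 197747) + M(Q(-21, 1)) = (167067 + 123163)*(183732 + 197747) + 273 = 290230*381479 + 273 = 110716650170 + 273 = 110716650443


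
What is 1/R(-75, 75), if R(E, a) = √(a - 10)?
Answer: √65/65 ≈ 0.12403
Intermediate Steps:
R(E, a) = √(-10 + a)
1/R(-75, 75) = 1/(√(-10 + 75)) = 1/(√65) = √65/65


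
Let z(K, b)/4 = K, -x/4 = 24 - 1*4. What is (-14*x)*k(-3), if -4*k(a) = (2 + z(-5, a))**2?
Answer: -90720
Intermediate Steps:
x = -80 (x = -4*(24 - 1*4) = -4*(24 - 4) = -4*20 = -80)
z(K, b) = 4*K
k(a) = -81 (k(a) = -(2 + 4*(-5))**2/4 = -(2 - 20)**2/4 = -1/4*(-18)**2 = -1/4*324 = -81)
(-14*x)*k(-3) = -14*(-80)*(-81) = 1120*(-81) = -90720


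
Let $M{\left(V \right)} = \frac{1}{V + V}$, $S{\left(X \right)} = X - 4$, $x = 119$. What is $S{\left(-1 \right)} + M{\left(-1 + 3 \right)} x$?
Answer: $\frac{99}{4} \approx 24.75$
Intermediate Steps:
$S{\left(X \right)} = -4 + X$ ($S{\left(X \right)} = X - 4 = -4 + X$)
$M{\left(V \right)} = \frac{1}{2 V}$
$S{\left(-1 \right)} + M{\left(-1 + 3 \right)} x = \left(-4 - 1\right) + \frac{1}{2 \left(-1 + 3\right)} 119 = -5 + \frac{1}{2 \cdot 2} \cdot 119 = -5 + \frac{1}{2} \cdot \frac{1}{2} \cdot 119 = -5 + \frac{1}{4} \cdot 119 = -5 + \frac{119}{4} = \frac{99}{4}$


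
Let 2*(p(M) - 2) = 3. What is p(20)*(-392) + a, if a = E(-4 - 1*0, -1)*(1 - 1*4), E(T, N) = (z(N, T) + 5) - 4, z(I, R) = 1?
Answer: -1378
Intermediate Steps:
p(M) = 7/2 (p(M) = 2 + (½)*3 = 2 + 3/2 = 7/2)
E(T, N) = 2 (E(T, N) = (1 + 5) - 4 = 6 - 4 = 2)
a = -6 (a = 2*(1 - 1*4) = 2*(1 - 4) = 2*(-3) = -6)
p(20)*(-392) + a = (7/2)*(-392) - 6 = -1372 - 6 = -1378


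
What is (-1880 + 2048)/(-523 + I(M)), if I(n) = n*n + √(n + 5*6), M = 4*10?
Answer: 180936/1159859 - 168*√70/1159859 ≈ 0.15479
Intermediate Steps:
M = 40
I(n) = n² + √(30 + n) (I(n) = n² + √(n + 30) = n² + √(30 + n))
(-1880 + 2048)/(-523 + I(M)) = (-1880 + 2048)/(-523 + (40² + √(30 + 40))) = 168/(-523 + (1600 + √70)) = 168/(1077 + √70)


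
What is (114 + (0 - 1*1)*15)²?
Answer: 9801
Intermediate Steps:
(114 + (0 - 1*1)*15)² = (114 + (0 - 1)*15)² = (114 - 1*15)² = (114 - 15)² = 99² = 9801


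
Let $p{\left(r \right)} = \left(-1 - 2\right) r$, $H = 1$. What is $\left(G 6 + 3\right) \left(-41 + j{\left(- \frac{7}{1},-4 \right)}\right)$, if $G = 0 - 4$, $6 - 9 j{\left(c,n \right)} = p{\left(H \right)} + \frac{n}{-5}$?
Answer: $\frac{12628}{15} \approx 841.87$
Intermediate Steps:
$p{\left(r \right)} = - 3 r$
$j{\left(c,n \right)} = 1 + \frac{n}{45}$ ($j{\left(c,n \right)} = \frac{2}{3} - \frac{\left(-3\right) 1 + \frac{n}{-5}}{9} = \frac{2}{3} - \frac{-3 + n \left(- \frac{1}{5}\right)}{9} = \frac{2}{3} - \frac{-3 - \frac{n}{5}}{9} = \frac{2}{3} + \left(\frac{1}{3} + \frac{n}{45}\right) = 1 + \frac{n}{45}$)
$G = -4$ ($G = 0 - 4 = -4$)
$\left(G 6 + 3\right) \left(-41 + j{\left(- \frac{7}{1},-4 \right)}\right) = \left(\left(-4\right) 6 + 3\right) \left(-41 + \left(1 + \frac{1}{45} \left(-4\right)\right)\right) = \left(-24 + 3\right) \left(-41 + \left(1 - \frac{4}{45}\right)\right) = - 21 \left(-41 + \frac{41}{45}\right) = \left(-21\right) \left(- \frac{1804}{45}\right) = \frac{12628}{15}$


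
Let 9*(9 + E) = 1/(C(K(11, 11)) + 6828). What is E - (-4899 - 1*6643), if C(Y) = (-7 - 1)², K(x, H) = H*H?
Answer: 715368925/62028 ≈ 11533.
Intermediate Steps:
K(x, H) = H²
C(Y) = 64 (C(Y) = (-8)² = 64)
E = -558251/62028 (E = -9 + 1/(9*(64 + 6828)) = -9 + (⅑)/6892 = -9 + (⅑)*(1/6892) = -9 + 1/62028 = -558251/62028 ≈ -9.0000)
E - (-4899 - 1*6643) = -558251/62028 - (-4899 - 1*6643) = -558251/62028 - (-4899 - 6643) = -558251/62028 - 1*(-11542) = -558251/62028 + 11542 = 715368925/62028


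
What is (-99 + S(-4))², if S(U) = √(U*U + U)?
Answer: 9813 - 396*√3 ≈ 9127.1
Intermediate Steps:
S(U) = √(U + U²) (S(U) = √(U² + U) = √(U + U²))
(-99 + S(-4))² = (-99 + √(-4*(1 - 4)))² = (-99 + √(-4*(-3)))² = (-99 + √12)² = (-99 + 2*√3)²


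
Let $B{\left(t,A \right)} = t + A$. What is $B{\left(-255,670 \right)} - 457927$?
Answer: $-457512$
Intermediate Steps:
$B{\left(t,A \right)} = A + t$
$B{\left(-255,670 \right)} - 457927 = \left(670 - 255\right) - 457927 = 415 - 457927 = -457512$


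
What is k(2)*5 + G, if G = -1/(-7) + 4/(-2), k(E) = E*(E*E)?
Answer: 267/7 ≈ 38.143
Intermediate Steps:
k(E) = E³ (k(E) = E*E² = E³)
G = -13/7 (G = -1*(-⅐) + 4*(-½) = ⅐ - 2 = -13/7 ≈ -1.8571)
k(2)*5 + G = 2³*5 - 13/7 = 8*5 - 13/7 = 40 - 13/7 = 267/7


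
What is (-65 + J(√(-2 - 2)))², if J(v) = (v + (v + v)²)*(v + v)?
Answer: 1233 + 9344*I ≈ 1233.0 + 9344.0*I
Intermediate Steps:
J(v) = 2*v*(v + 4*v²) (J(v) = (v + (2*v)²)*(2*v) = (v + 4*v²)*(2*v) = 2*v*(v + 4*v²))
(-65 + J(√(-2 - 2)))² = (-65 + (√(-2 - 2))²*(2 + 8*√(-2 - 2)))² = (-65 + (√(-4))²*(2 + 8*√(-4)))² = (-65 + (2*I)²*(2 + 8*(2*I)))² = (-65 - 4*(2 + 16*I))² = (-65 + (-8 - 64*I))² = (-73 - 64*I)²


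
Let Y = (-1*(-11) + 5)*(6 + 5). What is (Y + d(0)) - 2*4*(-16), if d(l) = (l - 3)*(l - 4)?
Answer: 316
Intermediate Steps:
d(l) = (-4 + l)*(-3 + l) (d(l) = (-3 + l)*(-4 + l) = (-4 + l)*(-3 + l))
Y = 176 (Y = (11 + 5)*11 = 16*11 = 176)
(Y + d(0)) - 2*4*(-16) = (176 + (12 + 0² - 7*0)) - 2*4*(-16) = (176 + (12 + 0 + 0)) - 8*(-16) = (176 + 12) + 128 = 188 + 128 = 316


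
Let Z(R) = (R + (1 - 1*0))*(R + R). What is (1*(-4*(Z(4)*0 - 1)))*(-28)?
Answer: -112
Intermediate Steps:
Z(R) = 2*R*(1 + R) (Z(R) = (R + (1 + 0))*(2*R) = (R + 1)*(2*R) = (1 + R)*(2*R) = 2*R*(1 + R))
(1*(-4*(Z(4)*0 - 1)))*(-28) = (1*(-4*((2*4*(1 + 4))*0 - 1)))*(-28) = (1*(-4*((2*4*5)*0 - 1)))*(-28) = (1*(-4*(40*0 - 1)))*(-28) = (1*(-4*(0 - 1)))*(-28) = (1*(-4*(-1)))*(-28) = (1*4)*(-28) = 4*(-28) = -112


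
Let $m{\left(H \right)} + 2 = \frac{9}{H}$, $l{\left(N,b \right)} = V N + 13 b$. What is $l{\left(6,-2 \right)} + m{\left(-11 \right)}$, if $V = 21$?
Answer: $\frac{1069}{11} \approx 97.182$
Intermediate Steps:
$l{\left(N,b \right)} = 13 b + 21 N$ ($l{\left(N,b \right)} = 21 N + 13 b = 13 b + 21 N$)
$m{\left(H \right)} = -2 + \frac{9}{H}$
$l{\left(6,-2 \right)} + m{\left(-11 \right)} = \left(13 \left(-2\right) + 21 \cdot 6\right) - \left(2 - \frac{9}{-11}\right) = \left(-26 + 126\right) + \left(-2 + 9 \left(- \frac{1}{11}\right)\right) = 100 - \frac{31}{11} = \frac{1069}{11}$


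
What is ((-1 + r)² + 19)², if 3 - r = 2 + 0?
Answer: 361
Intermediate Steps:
r = 1 (r = 3 - (2 + 0) = 3 - 1*2 = 3 - 2 = 1)
((-1 + r)² + 19)² = ((-1 + 1)² + 19)² = (0² + 19)² = (0 + 19)² = 19² = 361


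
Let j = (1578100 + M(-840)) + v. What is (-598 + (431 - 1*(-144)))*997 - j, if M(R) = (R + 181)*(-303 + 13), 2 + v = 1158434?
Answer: -2950573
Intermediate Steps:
v = 1158432 (v = -2 + 1158434 = 1158432)
M(R) = -52490 - 290*R (M(R) = (181 + R)*(-290) = -52490 - 290*R)
j = 2927642 (j = (1578100 + (-52490 - 290*(-840))) + 1158432 = (1578100 + (-52490 + 243600)) + 1158432 = (1578100 + 191110) + 1158432 = 1769210 + 1158432 = 2927642)
(-598 + (431 - 1*(-144)))*997 - j = (-598 + (431 - 1*(-144)))*997 - 1*2927642 = (-598 + (431 + 144))*997 - 2927642 = (-598 + 575)*997 - 2927642 = -23*997 - 2927642 = -22931 - 2927642 = -2950573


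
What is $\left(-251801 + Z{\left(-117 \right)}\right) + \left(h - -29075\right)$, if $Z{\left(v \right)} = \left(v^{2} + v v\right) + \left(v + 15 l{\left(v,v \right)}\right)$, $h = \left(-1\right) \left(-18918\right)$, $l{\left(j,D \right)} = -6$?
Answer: $-176637$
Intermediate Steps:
$h = 18918$
$Z{\left(v \right)} = -90 + v + 2 v^{2}$ ($Z{\left(v \right)} = \left(v^{2} + v v\right) + \left(v + 15 \left(-6\right)\right) = \left(v^{2} + v^{2}\right) + \left(v - 90\right) = 2 v^{2} + \left(-90 + v\right) = -90 + v + 2 v^{2}$)
$\left(-251801 + Z{\left(-117 \right)}\right) + \left(h - -29075\right) = \left(-251801 - \left(207 - 27378\right)\right) + \left(18918 - -29075\right) = \left(-251801 - -27171\right) + \left(18918 + 29075\right) = \left(-251801 - -27171\right) + 47993 = \left(-251801 + 27171\right) + 47993 = -224630 + 47993 = -176637$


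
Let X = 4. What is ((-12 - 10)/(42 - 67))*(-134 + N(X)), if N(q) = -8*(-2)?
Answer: -2596/25 ≈ -103.84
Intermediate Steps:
N(q) = 16
((-12 - 10)/(42 - 67))*(-134 + N(X)) = ((-12 - 10)/(42 - 67))*(-134 + 16) = -22/(-25)*(-118) = -22*(-1/25)*(-118) = (22/25)*(-118) = -2596/25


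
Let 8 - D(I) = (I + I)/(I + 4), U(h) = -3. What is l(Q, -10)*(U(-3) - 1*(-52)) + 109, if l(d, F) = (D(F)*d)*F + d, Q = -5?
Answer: 33892/3 ≈ 11297.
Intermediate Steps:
D(I) = 8 - 2*I/(4 + I) (D(I) = 8 - (I + I)/(I + 4) = 8 - 2*I/(4 + I))
l(d, F) = d + 2*F*d*(16 + 3*F)/(4 + F) (l(d, F) = ((2*(16 + 3*F)/(4 + F))*d)*F + d = (2*d*(16 + 3*F)/(4 + F))*F + d = 2*F*d*(16 + 3*F)/(4 + F) + d = d + 2*F*d*(16 + 3*F)/(4 + F))
l(Q, -10)*(U(-3) - 1*(-52)) + 109 = (-5*(4 + 6*(-10)**2 + 33*(-10))/(4 - 10))*(-3 - 1*(-52)) + 109 = (-5*(4 + 6*100 - 330)/(-6))*(-3 + 52) + 109 = -5*(-1/6)*(4 + 600 - 330)*49 + 109 = -5*(-1/6)*274*49 + 109 = (685/3)*49 + 109 = 33565/3 + 109 = 33892/3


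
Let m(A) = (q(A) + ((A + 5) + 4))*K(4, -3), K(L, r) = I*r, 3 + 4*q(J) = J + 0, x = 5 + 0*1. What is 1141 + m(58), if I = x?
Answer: -281/4 ≈ -70.250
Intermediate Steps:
x = 5 (x = 5 + 0 = 5)
I = 5
q(J) = -3/4 + J/4 (q(J) = -3/4 + (J + 0)/4 = -3/4 + J/4)
K(L, r) = 5*r
m(A) = -495/4 - 75*A/4 (m(A) = ((-3/4 + A/4) + ((A + 5) + 4))*(5*(-3)) = ((-3/4 + A/4) + ((5 + A) + 4))*(-15) = ((-3/4 + A/4) + (9 + A))*(-15) = (33/4 + 5*A/4)*(-15) = -495/4 - 75*A/4)
1141 + m(58) = 1141 + (-495/4 - 75/4*58) = 1141 + (-495/4 - 2175/2) = 1141 - 4845/4 = -281/4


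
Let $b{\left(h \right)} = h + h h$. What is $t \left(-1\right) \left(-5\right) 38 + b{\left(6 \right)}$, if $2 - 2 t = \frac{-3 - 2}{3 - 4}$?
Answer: $-243$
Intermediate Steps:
$t = - \frac{3}{2}$ ($t = 1 - \frac{\left(-3 - 2\right) \frac{1}{3 - 4}}{2} = 1 - \frac{\left(-5\right) \frac{1}{-1}}{2} = 1 - \frac{\left(-5\right) \left(-1\right)}{2} = 1 - \frac{5}{2} = - \frac{3}{2} \approx -1.5$)
$b{\left(h \right)} = h + h^{2}$
$t \left(-1\right) \left(-5\right) 38 + b{\left(6 \right)} = \left(- \frac{3}{2}\right) \left(-1\right) \left(-5\right) 38 + 6 \left(1 + 6\right) = \frac{3}{2} \left(-5\right) 38 + 6 \cdot 7 = \left(- \frac{15}{2}\right) 38 + 42 = -285 + 42 = -243$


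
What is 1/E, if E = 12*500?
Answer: 1/6000 ≈ 0.00016667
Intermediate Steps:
E = 6000
1/E = 1/6000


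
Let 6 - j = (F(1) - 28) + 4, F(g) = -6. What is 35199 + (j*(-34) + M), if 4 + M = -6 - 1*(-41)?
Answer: 34006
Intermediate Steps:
j = 36 (j = 6 - ((-6 - 28) + 4) = 6 - (-34 + 4) = 6 - 1*(-30) = 6 + 30 = 36)
M = 31 (M = -4 + (-6 - 1*(-41)) = -4 + (-6 + 41) = -4 + 35 = 31)
35199 + (j*(-34) + M) = 35199 + (36*(-34) + 31) = 35199 + (-1224 + 31) = 35199 - 1193 = 34006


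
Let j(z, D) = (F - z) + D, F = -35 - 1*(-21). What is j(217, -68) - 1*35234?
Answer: -35533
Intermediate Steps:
F = -14 (F = -35 + 21 = -14)
j(z, D) = -14 + D - z (j(z, D) = (-14 - z) + D = -14 + D - z)
j(217, -68) - 1*35234 = (-14 - 68 - 1*217) - 1*35234 = (-14 - 68 - 217) - 35234 = -299 - 35234 = -35533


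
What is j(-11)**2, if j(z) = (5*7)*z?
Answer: 148225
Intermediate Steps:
j(z) = 35*z
j(-11)**2 = (35*(-11))**2 = (-385)**2 = 148225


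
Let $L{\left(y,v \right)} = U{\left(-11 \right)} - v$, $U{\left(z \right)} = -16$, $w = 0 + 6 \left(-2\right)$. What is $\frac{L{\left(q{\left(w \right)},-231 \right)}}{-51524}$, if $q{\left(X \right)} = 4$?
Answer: $- \frac{215}{51524} \approx -0.0041728$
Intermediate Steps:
$w = -12$ ($w = 0 - 12 = -12$)
$L{\left(y,v \right)} = -16 - v$
$\frac{L{\left(q{\left(w \right)},-231 \right)}}{-51524} = \frac{-16 - -231}{-51524} = \left(-16 + 231\right) \left(- \frac{1}{51524}\right) = 215 \left(- \frac{1}{51524}\right) = - \frac{215}{51524}$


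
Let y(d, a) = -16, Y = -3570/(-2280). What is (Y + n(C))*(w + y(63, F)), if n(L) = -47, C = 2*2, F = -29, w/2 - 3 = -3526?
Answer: 12192543/38 ≈ 3.2086e+5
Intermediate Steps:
w = -7046 (w = 6 + 2*(-3526) = 6 - 7052 = -7046)
Y = 119/76 (Y = -3570*(-1/2280) = 119/76 ≈ 1.5658)
C = 4
(Y + n(C))*(w + y(63, F)) = (119/76 - 47)*(-7046 - 16) = -3453/76*(-7062) = 12192543/38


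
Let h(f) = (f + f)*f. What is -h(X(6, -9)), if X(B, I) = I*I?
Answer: -13122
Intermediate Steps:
X(B, I) = I²
h(f) = 2*f² (h(f) = (2*f)*f = 2*f²)
-h(X(6, -9)) = -2*((-9)²)² = -2*81² = -2*6561 = -1*13122 = -13122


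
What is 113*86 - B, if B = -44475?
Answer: 54193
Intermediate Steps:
113*86 - B = 113*86 - 1*(-44475) = 9718 + 44475 = 54193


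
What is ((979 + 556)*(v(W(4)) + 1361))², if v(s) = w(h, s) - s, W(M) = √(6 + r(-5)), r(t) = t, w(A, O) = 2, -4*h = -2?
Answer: 4370901048900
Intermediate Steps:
h = ½ (h = -¼*(-2) = ½ ≈ 0.50000)
W(M) = 1 (W(M) = √(6 - 5) = √1 = 1)
v(s) = 2 - s
((979 + 556)*(v(W(4)) + 1361))² = ((979 + 556)*((2 - 1*1) + 1361))² = (1535*((2 - 1) + 1361))² = (1535*(1 + 1361))² = (1535*1362)² = 2090670² = 4370901048900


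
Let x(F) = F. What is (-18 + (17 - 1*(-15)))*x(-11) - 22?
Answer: -176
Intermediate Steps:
(-18 + (17 - 1*(-15)))*x(-11) - 22 = (-18 + (17 - 1*(-15)))*(-11) - 22 = (-18 + (17 + 15))*(-11) - 22 = (-18 + 32)*(-11) - 22 = 14*(-11) - 22 = -154 - 22 = -176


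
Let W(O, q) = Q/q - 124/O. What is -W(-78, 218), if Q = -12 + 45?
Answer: -14803/8502 ≈ -1.7411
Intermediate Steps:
Q = 33
W(O, q) = -124/O + 33/q (W(O, q) = 33/q - 124/O = -124/O + 33/q)
-W(-78, 218) = -(-124/(-78) + 33/218) = -(-124*(-1/78) + 33*(1/218)) = -(62/39 + 33/218) = -1*14803/8502 = -14803/8502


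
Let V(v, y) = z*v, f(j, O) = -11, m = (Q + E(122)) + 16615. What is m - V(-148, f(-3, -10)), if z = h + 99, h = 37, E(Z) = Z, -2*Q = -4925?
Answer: 78655/2 ≈ 39328.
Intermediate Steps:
Q = 4925/2 (Q = -1/2*(-4925) = 4925/2 ≈ 2462.5)
z = 136 (z = 37 + 99 = 136)
m = 38399/2 (m = (4925/2 + 122) + 16615 = 5169/2 + 16615 = 38399/2 ≈ 19200.)
V(v, y) = 136*v
m - V(-148, f(-3, -10)) = 38399/2 - 136*(-148) = 38399/2 - 1*(-20128) = 38399/2 + 20128 = 78655/2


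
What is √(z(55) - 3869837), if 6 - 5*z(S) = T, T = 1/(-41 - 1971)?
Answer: I*√97910328589705/5030 ≈ 1967.2*I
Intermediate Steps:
T = -1/2012 (T = 1/(-2012) = -1/2012 ≈ -0.00049702)
z(S) = 12073/10060 (z(S) = 6/5 - ⅕*(-1/2012) = 6/5 + 1/10060 = 12073/10060)
√(z(55) - 3869837) = √(12073/10060 - 3869837) = √(-38930548147/10060) = I*√97910328589705/5030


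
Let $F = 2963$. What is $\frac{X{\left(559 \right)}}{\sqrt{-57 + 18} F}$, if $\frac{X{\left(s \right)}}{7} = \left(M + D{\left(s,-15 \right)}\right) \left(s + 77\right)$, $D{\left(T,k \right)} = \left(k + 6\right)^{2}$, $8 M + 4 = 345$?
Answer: $- \frac{366919 i \sqrt{39}}{77038} \approx - 29.744 i$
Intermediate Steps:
$M = \frac{341}{8}$ ($M = - \frac{1}{2} + \frac{1}{8} \cdot 345 = - \frac{1}{2} + \frac{345}{8} = \frac{341}{8} \approx 42.625$)
$D{\left(T,k \right)} = \left(6 + k\right)^{2}$
$X{\left(s \right)} = \frac{533071}{8} + \frac{6923 s}{8}$ ($X{\left(s \right)} = 7 \left(\frac{341}{8} + \left(6 - 15\right)^{2}\right) \left(s + 77\right) = 7 \left(\frac{341}{8} + \left(-9\right)^{2}\right) \left(77 + s\right) = 7 \left(\frac{341}{8} + 81\right) \left(77 + s\right) = 7 \frac{989 \left(77 + s\right)}{8} = 7 \left(\frac{76153}{8} + \frac{989 s}{8}\right) = \frac{533071}{8} + \frac{6923 s}{8}$)
$\frac{X{\left(559 \right)}}{\sqrt{-57 + 18} F} = \frac{\frac{533071}{8} + \frac{6923}{8} \cdot 559}{\sqrt{-57 + 18} \cdot 2963} = \frac{\frac{533071}{8} + \frac{3869957}{8}}{\sqrt{-39} \cdot 2963} = \frac{1100757}{2 i \sqrt{39} \cdot 2963} = \frac{1100757}{2 \cdot 2963 i \sqrt{39}} = \frac{1100757 \left(- \frac{i \sqrt{39}}{115557}\right)}{2} = - \frac{366919 i \sqrt{39}}{77038}$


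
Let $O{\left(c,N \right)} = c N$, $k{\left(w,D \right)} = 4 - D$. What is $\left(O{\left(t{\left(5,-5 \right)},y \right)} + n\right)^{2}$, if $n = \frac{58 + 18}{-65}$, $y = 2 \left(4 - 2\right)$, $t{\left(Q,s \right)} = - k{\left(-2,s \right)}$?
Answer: $\frac{5837056}{4225} \approx 1381.6$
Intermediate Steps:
$t{\left(Q,s \right)} = -4 + s$ ($t{\left(Q,s \right)} = - (4 - s) = -4 + s$)
$y = 4$ ($y = 2 \cdot 2 = 4$)
$O{\left(c,N \right)} = N c$
$n = - \frac{76}{65}$ ($n = 76 \left(- \frac{1}{65}\right) = - \frac{76}{65} \approx -1.1692$)
$\left(O{\left(t{\left(5,-5 \right)},y \right)} + n\right)^{2} = \left(4 \left(-4 - 5\right) - \frac{76}{65}\right)^{2} = \left(4 \left(-9\right) - \frac{76}{65}\right)^{2} = \left(-36 - \frac{76}{65}\right)^{2} = \left(- \frac{2416}{65}\right)^{2} = \frac{5837056}{4225}$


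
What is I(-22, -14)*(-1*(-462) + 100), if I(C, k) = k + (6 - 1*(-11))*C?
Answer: -218056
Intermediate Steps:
I(C, k) = k + 17*C (I(C, k) = k + (6 + 11)*C = k + 17*C)
I(-22, -14)*(-1*(-462) + 100) = (-14 + 17*(-22))*(-1*(-462) + 100) = (-14 - 374)*(462 + 100) = -388*562 = -218056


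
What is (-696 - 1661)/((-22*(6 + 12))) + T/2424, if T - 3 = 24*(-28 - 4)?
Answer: 450869/79992 ≈ 5.6364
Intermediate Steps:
T = -765 (T = 3 + 24*(-28 - 4) = 3 + 24*(-32) = 3 - 768 = -765)
(-696 - 1661)/((-22*(6 + 12))) + T/2424 = (-696 - 1661)/((-22*(6 + 12))) - 765/2424 = -2357/((-22*18)) - 765*1/2424 = -2357/(-396) - 255/808 = -2357*(-1/396) - 255/808 = 2357/396 - 255/808 = 450869/79992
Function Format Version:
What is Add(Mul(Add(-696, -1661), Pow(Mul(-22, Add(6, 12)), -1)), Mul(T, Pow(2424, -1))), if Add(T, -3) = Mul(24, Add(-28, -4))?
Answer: Rational(450869, 79992) ≈ 5.6364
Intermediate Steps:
T = -765 (T = Add(3, Mul(24, Add(-28, -4))) = Add(3, Mul(24, -32)) = Add(3, -768) = -765)
Add(Mul(Add(-696, -1661), Pow(Mul(-22, Add(6, 12)), -1)), Mul(T, Pow(2424, -1))) = Add(Mul(Add(-696, -1661), Pow(Mul(-22, Add(6, 12)), -1)), Mul(-765, Pow(2424, -1))) = Add(Mul(-2357, Pow(Mul(-22, 18), -1)), Mul(-765, Rational(1, 2424))) = Add(Mul(-2357, Pow(-396, -1)), Rational(-255, 808)) = Add(Mul(-2357, Rational(-1, 396)), Rational(-255, 808)) = Add(Rational(2357, 396), Rational(-255, 808)) = Rational(450869, 79992)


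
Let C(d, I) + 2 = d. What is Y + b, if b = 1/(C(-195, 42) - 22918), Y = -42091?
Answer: -972933466/23115 ≈ -42091.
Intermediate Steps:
C(d, I) = -2 + d
b = -1/23115 (b = 1/((-2 - 195) - 22918) = 1/(-197 - 22918) = 1/(-23115) = -1/23115 ≈ -4.3262e-5)
Y + b = -42091 - 1/23115 = -972933466/23115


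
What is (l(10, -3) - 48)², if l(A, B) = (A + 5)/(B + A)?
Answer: 103041/49 ≈ 2102.9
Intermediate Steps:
l(A, B) = (5 + A)/(A + B)
(l(10, -3) - 48)² = ((5 + 10)/(10 - 3) - 48)² = (15/7 - 48)² = (-321/7)² = 103041/49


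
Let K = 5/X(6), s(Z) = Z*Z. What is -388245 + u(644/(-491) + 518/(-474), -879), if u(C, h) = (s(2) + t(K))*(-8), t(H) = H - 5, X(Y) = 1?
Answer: -388277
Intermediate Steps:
s(Z) = Z²
K = 5 (K = 5/1 = 5*1 = 5)
t(H) = -5 + H
u(C, h) = -32 (u(C, h) = (2² + (-5 + 5))*(-8) = (4 + 0)*(-8) = 4*(-8) = -32)
-388245 + u(644/(-491) + 518/(-474), -879) = -388245 - 32 = -388277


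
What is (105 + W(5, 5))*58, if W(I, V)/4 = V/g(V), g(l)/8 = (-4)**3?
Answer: 389615/64 ≈ 6087.7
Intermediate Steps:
g(l) = -512 (g(l) = 8*(-4)**3 = 8*(-64) = -512)
W(I, V) = -V/128 (W(I, V) = 4*(V/(-512)) = 4*(V*(-1/512)) = 4*(-V/512) = -V/128)
(105 + W(5, 5))*58 = (105 - 1/128*5)*58 = (105 - 5/128)*58 = (13435/128)*58 = 389615/64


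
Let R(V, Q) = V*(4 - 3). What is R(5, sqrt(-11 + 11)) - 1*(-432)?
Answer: 437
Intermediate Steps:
R(V, Q) = V (R(V, Q) = V*1 = V)
R(5, sqrt(-11 + 11)) - 1*(-432) = 5 - 1*(-432) = 5 + 432 = 437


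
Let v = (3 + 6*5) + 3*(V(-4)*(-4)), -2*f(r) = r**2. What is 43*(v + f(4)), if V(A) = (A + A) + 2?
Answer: 4171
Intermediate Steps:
V(A) = 2 + 2*A (V(A) = 2*A + 2 = 2 + 2*A)
f(r) = -r**2/2
v = 105 (v = (3 + 6*5) + 3*((2 + 2*(-4))*(-4)) = (3 + 30) + 3*((2 - 8)*(-4)) = 33 + 3*(-6*(-4)) = 33 + 3*24 = 33 + 72 = 105)
43*(v + f(4)) = 43*(105 - 1/2*4**2) = 43*(105 - 1/2*16) = 43*(105 - 8) = 43*97 = 4171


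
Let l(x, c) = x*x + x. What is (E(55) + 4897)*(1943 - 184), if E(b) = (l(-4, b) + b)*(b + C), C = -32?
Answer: 11324442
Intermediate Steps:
l(x, c) = x + x² (l(x, c) = x² + x = x + x²)
E(b) = (-32 + b)*(12 + b) (E(b) = (-4*(1 - 4) + b)*(b - 32) = (-4*(-3) + b)*(-32 + b) = (12 + b)*(-32 + b) = (-32 + b)*(12 + b))
(E(55) + 4897)*(1943 - 184) = ((-384 + 55² - 20*55) + 4897)*(1943 - 184) = ((-384 + 3025 - 1100) + 4897)*1759 = (1541 + 4897)*1759 = 6438*1759 = 11324442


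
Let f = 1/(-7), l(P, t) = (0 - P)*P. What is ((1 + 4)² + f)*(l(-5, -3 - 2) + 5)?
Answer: -3480/7 ≈ -497.14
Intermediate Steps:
l(P, t) = -P² (l(P, t) = (-P)*P = -P²)
f = -⅐ ≈ -0.14286
((1 + 4)² + f)*(l(-5, -3 - 2) + 5) = ((1 + 4)² - ⅐)*(-1*(-5)² + 5) = (5² - ⅐)*(-1*25 + 5) = (25 - ⅐)*(-25 + 5) = (174/7)*(-20) = -3480/7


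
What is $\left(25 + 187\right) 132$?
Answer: $27984$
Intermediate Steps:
$\left(25 + 187\right) 132 = 212 \cdot 132 = 27984$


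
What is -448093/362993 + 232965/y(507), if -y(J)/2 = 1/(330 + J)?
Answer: -70780624869251/725986 ≈ -9.7496e+7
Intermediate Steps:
y(J) = -2/(330 + J)
-448093/362993 + 232965/y(507) = -448093/362993 + 232965/((-2/(330 + 507))) = -448093*1/362993 + 232965/((-2/837)) = -448093/362993 + 232965/((-2*1/837)) = -448093/362993 + 232965/(-2/837) = -448093/362993 + 232965*(-837/2) = -448093/362993 - 194991705/2 = -70780624869251/725986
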